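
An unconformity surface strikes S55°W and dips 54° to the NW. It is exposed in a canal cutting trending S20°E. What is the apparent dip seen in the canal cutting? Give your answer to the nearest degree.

The strike is S55°W and the section trends S20°E; the acute angle between them is β = 75°.
tan α = tan 54° × sin 75° = 1.3764 × 0.9659 = 1.3295
apparent dip = arctan 1.3295 = 53.05°

53°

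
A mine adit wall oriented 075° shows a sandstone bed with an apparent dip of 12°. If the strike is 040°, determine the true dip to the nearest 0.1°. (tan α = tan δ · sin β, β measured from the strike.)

20.3°

The section is 35° from the strike.
tan δ = tan α / sin β = tan 12° / sin 35° = 0.2126 / 0.5736 = 0.3706
true dip = arctan 0.3706 = 20.33°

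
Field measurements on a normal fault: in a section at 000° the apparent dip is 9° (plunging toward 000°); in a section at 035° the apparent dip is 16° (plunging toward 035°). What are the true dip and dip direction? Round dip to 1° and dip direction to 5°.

true dip 18°, dip direction 060°

Each apparent-dip line lies in the plane. As unit vectors (x east, y north, z up), v₁ plunges 9°→000° and v₂ plunges 16°→035°.
The plane normal is n = v₁ × v₂ ∝ (0.149, 0.086, 0.545).
True dip = arccos(n_z / |n|) = arccos(0.9535) = 17.5°.
Dip direction = atan2(0.149, 0.086) = 60° (azimuth of n's horizontal projection).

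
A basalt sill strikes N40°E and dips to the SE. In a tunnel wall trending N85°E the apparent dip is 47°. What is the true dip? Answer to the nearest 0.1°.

56.6°

β = acute angle between strike N40°E and section N85°E = 45°.
tan δ = tan α / sin β = tan 47° / sin 45° = 1.0724 / 0.7071 = 1.5166
δ = arctan(1.5166) = 56.60°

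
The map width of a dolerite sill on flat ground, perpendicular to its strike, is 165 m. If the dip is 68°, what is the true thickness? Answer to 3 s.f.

True thickness t = w · sin(dip) = 165 × sin 68°
t = 165 × 0.9272 = 152.985 m

153 m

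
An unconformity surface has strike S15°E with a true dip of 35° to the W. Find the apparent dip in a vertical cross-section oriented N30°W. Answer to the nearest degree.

The strike is S15°E and the section trends N30°W; the acute angle between them is β = 15°.
tan α = tan 35° × sin 15° = 0.7002 × 0.2588 = 0.1812
α = arctan(0.1812) = 10.27°

10°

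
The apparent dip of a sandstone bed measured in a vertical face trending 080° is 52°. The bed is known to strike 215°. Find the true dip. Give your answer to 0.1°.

β = acute angle between strike 215° and section 080° = 45°.
tan(true dip) = tan 52° / sin 45° = 1.8101
true dip = arctan 1.8101 = 61.08°

61.1°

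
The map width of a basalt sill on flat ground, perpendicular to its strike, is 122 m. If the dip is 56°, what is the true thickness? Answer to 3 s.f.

True thickness t = w · sin(dip) = 122 × sin 56°
t = 122 × 0.8290 = 101.143 m

101 m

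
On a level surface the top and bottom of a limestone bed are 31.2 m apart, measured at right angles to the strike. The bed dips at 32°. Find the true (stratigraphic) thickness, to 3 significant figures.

16.5 m

True thickness t = w · sin(dip) = 31.2 × sin 32°
t = 31.2 × 0.5299 = 16.533 m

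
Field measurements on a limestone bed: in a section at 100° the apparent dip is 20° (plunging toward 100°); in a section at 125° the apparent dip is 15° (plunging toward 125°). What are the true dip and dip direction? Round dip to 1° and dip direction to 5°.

Each apparent-dip line lies in the plane. As unit vectors (x east, y north, z up), v₁ plunges 20°→100° and v₂ plunges 15°→125°.
n = v₁ × v₂ = (0.147, 0.031, 0.384) (taken with n_z > 0).
True dip = arccos(n_z / |n|) = arccos(0.9309) = 21.4°.
Dip direction = atan2(0.147, 0.031) = 78° (azimuth of n's horizontal projection).

true dip 21°, dip direction 080°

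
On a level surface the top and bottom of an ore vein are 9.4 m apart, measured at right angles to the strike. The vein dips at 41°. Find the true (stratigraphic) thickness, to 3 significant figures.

True thickness t = w · sin(dip) = 9.4 × sin 41°
t = 9.4 × 0.6561 = 6.167 m

6.17 m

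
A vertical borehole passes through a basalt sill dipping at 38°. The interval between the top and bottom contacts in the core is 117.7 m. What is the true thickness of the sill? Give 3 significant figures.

92.7 m

True thickness t = h · cos(dip) = 117.7 × cos 38°
t = 117.7 × 0.7880 = 92.749 m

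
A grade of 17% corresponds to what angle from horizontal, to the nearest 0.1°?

tan θ = 17/100 = 0.1700
θ = arctan(0.1700) = 9.65°

9.6°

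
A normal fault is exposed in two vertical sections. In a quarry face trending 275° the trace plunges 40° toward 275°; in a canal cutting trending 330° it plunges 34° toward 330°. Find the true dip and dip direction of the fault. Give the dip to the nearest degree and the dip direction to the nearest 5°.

true dip 41°, dip direction 290°

Represent each trace as a vector plunging at its apparent dip toward its trend (east-north-up frame): v₁ = (-0.763, 0.067, -0.643), v₂ = (-0.415, 0.718, -0.559).
Cross product v₁ × v₂ gives the pole to the plane: n ∝ (-0.424, 0.160, 0.520).
tan δ = √(n_x²+n_y²)/n_z = 0.453/0.520, so δ = 41.1°.
Dip direction = atan2(-0.424, 0.160) = 291° (azimuth of n's horizontal projection).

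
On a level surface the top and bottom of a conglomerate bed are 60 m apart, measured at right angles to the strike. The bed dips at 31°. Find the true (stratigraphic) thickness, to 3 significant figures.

30.9 m

True thickness t = w · sin(dip) = 60 × sin 31°
t = 60 × 0.5150 = 30.902 m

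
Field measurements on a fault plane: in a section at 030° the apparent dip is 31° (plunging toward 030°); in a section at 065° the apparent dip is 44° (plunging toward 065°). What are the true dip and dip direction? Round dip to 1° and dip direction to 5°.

The two traces are lines in the plane: v₁ = (sin 30°·cos 31°, cos 30°·cos 31°, −sin 31°), v₂ = (sin 65°·cos 44°, cos 65°·cos 44°, −sin 44°).
Cross product v₁ × v₂ gives the pole to the plane: n ∝ (0.359, 0.038, 0.354).
Dip δ = arctan(|n_h|/n_z) = arctan(0.361/0.354) = 45.6°.
Dip direction = atan2(0.359, 0.038) = 84° (azimuth of n's horizontal projection).

true dip 46°, dip direction 085°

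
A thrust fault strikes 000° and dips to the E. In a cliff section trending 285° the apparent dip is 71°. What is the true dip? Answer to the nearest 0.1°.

β = acute angle between strike 000° and section 285° = 75°.
tan(true dip) = tan 71° / sin 75° = 3.0067
true dip = arctan 3.0067 = 71.60°

71.6°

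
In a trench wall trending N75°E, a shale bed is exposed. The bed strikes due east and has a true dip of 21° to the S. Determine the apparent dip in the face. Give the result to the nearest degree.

The section lies 15° from the strike.
tan α = tan 21° × sin 15° = 0.3839 × 0.2588 = 0.0994
apparent dip = arctan 0.0994 = 5.67°

6°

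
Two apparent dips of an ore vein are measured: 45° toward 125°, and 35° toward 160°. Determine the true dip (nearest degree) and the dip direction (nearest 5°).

true dip 46°, dip direction 115°

Each apparent-dip line lies in the plane. As unit vectors (x east, y north, z up), v₁ plunges 45°→125° and v₂ plunges 35°→160°.
The plane normal is n = v₁ × v₂ ∝ (0.312, -0.134, 0.332).
True dip = arccos(n_z / |n|) = arccos(0.6996) = 45.6°.
The horizontal component of n points toward azimuth atan2(n_x, n_y) = 113°, the dip direction.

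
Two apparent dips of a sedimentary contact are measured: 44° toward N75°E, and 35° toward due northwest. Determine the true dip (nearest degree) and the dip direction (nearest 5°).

true dip 59°, dip direction 020°

Each apparent-dip line lies in the plane. As unit vectors (x east, y north, z up), v₁ plunges 44°→N75°E and v₂ plunges 35°→due northwest.
Cross product v₁ × v₂ gives the pole to the plane: n ∝ (0.296, 0.801, 0.510).
tan δ = √(n_x²+n_y²)/n_z = 0.854/0.510, so δ = 59.1°.
Dip direction = atan2(0.296, 0.801) = 20° (azimuth of n's horizontal projection).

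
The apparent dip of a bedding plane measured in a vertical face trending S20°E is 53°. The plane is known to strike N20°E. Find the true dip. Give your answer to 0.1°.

The section is 40° from the strike.
tan(true dip) = tan 53° / sin 40° = 2.0645
δ = arctan(2.0645) = 64.16°

64.2°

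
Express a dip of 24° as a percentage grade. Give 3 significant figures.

44.5%

grade % = 100 × tan 24° = 100 × 0.4452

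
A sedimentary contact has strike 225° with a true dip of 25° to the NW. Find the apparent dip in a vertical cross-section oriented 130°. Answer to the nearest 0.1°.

The section lies 85° from the strike.
tan(apparent dip) = tan 25° · sin 85° = 0.4645
apparent dip = arctan 0.4645 = 24.92°

24.9°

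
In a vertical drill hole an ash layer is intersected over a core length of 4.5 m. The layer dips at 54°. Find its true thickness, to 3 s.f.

True thickness t = h · cos(dip) = 4.5 × cos 54°
t = 4.5 × 0.5878 = 2.645 m

2.65 m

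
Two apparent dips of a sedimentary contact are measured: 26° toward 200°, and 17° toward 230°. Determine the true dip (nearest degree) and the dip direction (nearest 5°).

Each apparent-dip line lies in the plane. As unit vectors (x east, y north, z up), v₁ plunges 26°→200° and v₂ plunges 17°→230°.
The plane normal is n = v₁ × v₂ ∝ (0.023, -0.231, 0.430).
tan δ = √(n_x²+n_y²)/n_z = 0.232/0.430, so δ = 28.4°.
Dip direction = azimuth of (n_x, n_y) = atan2(0.023, -0.231) = 174°.

true dip 28°, dip direction 175°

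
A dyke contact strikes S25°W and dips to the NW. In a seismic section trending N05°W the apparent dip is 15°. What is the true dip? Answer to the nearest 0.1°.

The section is 30° from the strike.
tan δ = tan α / sin β = tan 15° / sin 30° = 0.2679 / 0.5000 = 0.5359
δ = arctan(0.5359) = 28.19°

28.2°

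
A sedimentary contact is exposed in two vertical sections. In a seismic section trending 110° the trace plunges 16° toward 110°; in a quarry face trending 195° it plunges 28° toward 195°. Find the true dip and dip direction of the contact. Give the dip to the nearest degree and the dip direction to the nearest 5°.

true dip 30°, dip direction 170°

The two traces are lines in the plane: v₁ = (sin 110°·cos 16°, cos 110°·cos 16°, −sin 16°), v₂ = (sin 195°·cos 28°, cos 195°·cos 28°, −sin 28°).
n = v₁ × v₂ = (0.081, -0.487, 0.846) (taken with n_z > 0).
tan δ = √(n_x²+n_y²)/n_z = 0.494/0.846, so δ = 30.3°.
Dip direction = atan2(0.081, -0.487) = 171° (azimuth of n's horizontal projection).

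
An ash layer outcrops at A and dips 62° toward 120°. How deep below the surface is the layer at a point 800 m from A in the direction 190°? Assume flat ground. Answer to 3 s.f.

The hole lies 70° from the dip direction, so the down-dip offset is 800 × cos 70° = 273.62 m.
Depth = down-dip offset × tan(dip) = 273.62 × tan 62° = 273.62 × 1.8807
Depth = 514.60 m

515 m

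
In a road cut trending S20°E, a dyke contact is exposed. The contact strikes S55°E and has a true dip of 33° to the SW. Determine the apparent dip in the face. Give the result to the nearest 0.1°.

Angle between strike (S55°E) and section (S20°E): β = 35°.
tan(apparent dip) = tan 33° · sin 35° = 0.3725
apparent dip = arctan 0.3725 = 20.43°

20.4°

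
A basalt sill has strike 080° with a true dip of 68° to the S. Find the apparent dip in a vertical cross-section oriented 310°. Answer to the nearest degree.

62°

The section lies 50° from the strike.
tan α = tan 68° × sin 50° = 2.4751 × 0.7660 = 1.8960
apparent dip = arctan 1.8960 = 62.19°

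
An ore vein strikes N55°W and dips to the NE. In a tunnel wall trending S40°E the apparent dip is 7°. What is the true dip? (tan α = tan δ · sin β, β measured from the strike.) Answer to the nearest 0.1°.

β = acute angle between strike N55°W and section S40°E = 15°.
tan δ = tan α / sin β = tan 7° / sin 15° = 0.1228 / 0.2588 = 0.4744
true dip = arctan 0.4744 = 25.38°

25.4°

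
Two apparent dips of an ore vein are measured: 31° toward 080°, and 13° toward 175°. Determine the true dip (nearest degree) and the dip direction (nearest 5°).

true dip 34°, dip direction 105°

Represent each trace as a vector plunging at its apparent dip toward its trend (east-north-up frame): v₁ = (0.844, 0.149, -0.515), v₂ = (0.085, -0.971, -0.225).
n = v₁ × v₂ = (0.533, -0.146, 0.832) (taken with n_z > 0).
Dip δ = arctan(|n_h|/n_z) = arctan(0.553/0.832) = 33.6°.
The horizontal component of n points toward azimuth atan2(n_x, n_y) = 105°, the dip direction.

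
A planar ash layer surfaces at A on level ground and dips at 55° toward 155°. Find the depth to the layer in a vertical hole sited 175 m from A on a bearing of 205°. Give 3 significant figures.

The hole lies 50° from the dip direction, so the down-dip offset is 175 × cos 50° = 112.49 m.
Depth = down-dip offset × tan(dip) = 112.49 × tan 55° = 112.49 × 1.4281
Depth = 160.65 m

161 m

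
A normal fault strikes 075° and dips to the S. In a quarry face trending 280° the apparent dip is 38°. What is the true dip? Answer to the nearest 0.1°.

61.6°

The section is 25° from the strike.
tan(true dip) = tan 38° / sin 25° = 1.8487
true dip = arctan 1.8487 = 61.59°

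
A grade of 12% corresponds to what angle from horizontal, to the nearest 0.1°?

tan θ = 12/100 = 0.1200
θ = arctan(0.1200) = 6.84°

6.8°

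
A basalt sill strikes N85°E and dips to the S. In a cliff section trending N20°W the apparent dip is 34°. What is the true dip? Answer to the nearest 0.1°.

β = acute angle between strike N85°E and section N20°W = 75°.
tan δ = tan α / sin β = tan 34° / sin 75° = 0.6745 / 0.9659 = 0.6983
true dip = arctan 0.6983 = 34.93°

34.9°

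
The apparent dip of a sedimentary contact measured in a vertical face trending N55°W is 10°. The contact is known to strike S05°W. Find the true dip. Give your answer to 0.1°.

β = acute angle between strike S05°W and section N55°W = 60°.
tan δ = tan α / sin β = tan 10° / sin 60° = 0.1763 / 0.8660 = 0.2036
true dip = arctan 0.2036 = 11.51°

11.5°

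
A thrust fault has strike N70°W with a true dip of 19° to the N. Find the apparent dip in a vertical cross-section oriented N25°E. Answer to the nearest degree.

19°

The strike is N70°W and the section trends N25°E; the acute angle between them is β = 85°.
tan α = tan 19° × sin 85° = 0.3443 × 0.9962 = 0.3430
α = arctan(0.3430) = 18.93°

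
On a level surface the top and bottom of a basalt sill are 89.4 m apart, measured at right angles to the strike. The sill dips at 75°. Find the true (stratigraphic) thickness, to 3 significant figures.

86.4 m

True thickness t = w · sin(dip) = 89.4 × sin 75°
t = 89.4 × 0.9659 = 86.354 m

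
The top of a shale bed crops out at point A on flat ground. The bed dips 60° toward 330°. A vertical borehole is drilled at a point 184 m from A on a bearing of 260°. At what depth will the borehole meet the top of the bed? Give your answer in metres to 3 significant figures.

The hole lies 70° from the dip direction, so the down-dip offset is 184 × cos 70° = 62.93 m.
Depth = down-dip offset × tan(dip) = 62.93 × tan 60° = 62.93 × 1.7321
Depth = 109.00 m

109 m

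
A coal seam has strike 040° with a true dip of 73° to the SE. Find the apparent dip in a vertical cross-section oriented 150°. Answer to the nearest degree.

72°

Angle between strike (040°) and section (150°): β = 70°.
tan α = tan 73° × sin 70° = 3.2709 × 0.9397 = 3.0736
α = arctan(3.0736) = 71.98°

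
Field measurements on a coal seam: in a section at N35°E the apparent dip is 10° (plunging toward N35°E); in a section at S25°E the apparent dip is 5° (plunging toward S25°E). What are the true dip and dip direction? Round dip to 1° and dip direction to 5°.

true dip 15°, dip direction 085°

Each apparent-dip line lies in the plane. As unit vectors (x east, y north, z up), v₁ plunges 10°→N35°E and v₂ plunges 5°→S25°E.
The plane normal is n = v₁ × v₂ ∝ (0.227, 0.024, 0.850).
Dip δ = arctan(|n_h|/n_z) = arctan(0.228/0.850) = 15.0°.
The horizontal component of n points toward azimuth atan2(n_x, n_y) = 84°, the dip direction.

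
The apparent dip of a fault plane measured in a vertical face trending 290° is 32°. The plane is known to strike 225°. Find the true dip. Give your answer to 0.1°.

34.6°

β = acute angle between strike 225° and section 290° = 65°.
tan δ = tan α / sin β = tan 32° / sin 65° = 0.6249 / 0.9063 = 0.6895
δ = arctan(0.6895) = 34.58°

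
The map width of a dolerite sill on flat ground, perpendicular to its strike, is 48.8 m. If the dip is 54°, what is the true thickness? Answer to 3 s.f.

True thickness t = w · sin(dip) = 48.8 × sin 54°
t = 48.8 × 0.8090 = 39.480 m

39.5 m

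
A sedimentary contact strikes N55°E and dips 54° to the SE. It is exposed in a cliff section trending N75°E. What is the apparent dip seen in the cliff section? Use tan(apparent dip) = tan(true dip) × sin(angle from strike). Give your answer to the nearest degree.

25°

The section lies 20° from the strike.
tan(apparent dip) = tan 54° · sin 20° = 0.4708
α = arctan(0.4708) = 25.21°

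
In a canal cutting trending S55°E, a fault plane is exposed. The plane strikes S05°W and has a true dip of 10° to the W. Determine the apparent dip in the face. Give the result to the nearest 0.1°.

The section lies 60° from the strike.
tan(apparent dip) = tan 10° · sin 60° = 0.1527
apparent dip = arctan 0.1527 = 8.68°

8.7°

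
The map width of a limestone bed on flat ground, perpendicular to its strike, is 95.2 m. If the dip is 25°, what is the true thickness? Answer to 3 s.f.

40.2 m

True thickness t = w · sin(dip) = 95.2 × sin 25°
t = 95.2 × 0.4226 = 40.233 m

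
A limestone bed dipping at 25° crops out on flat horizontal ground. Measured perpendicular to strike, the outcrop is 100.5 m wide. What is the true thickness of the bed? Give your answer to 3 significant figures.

42.5 m

True thickness t = w · sin(dip) = 100.5 × sin 25°
t = 100.5 × 0.4226 = 42.473 m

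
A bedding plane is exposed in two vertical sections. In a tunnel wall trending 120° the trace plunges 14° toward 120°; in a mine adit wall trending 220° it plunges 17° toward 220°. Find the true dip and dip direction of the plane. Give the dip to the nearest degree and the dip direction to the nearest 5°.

Represent each trace as a vector plunging at its apparent dip toward its trend (east-north-up frame): v₁ = (0.840, -0.485, -0.242), v₂ = (-0.615, -0.733, -0.292).
The plane normal is n = v₁ × v₂ ∝ (0.035, -0.394, 0.914).
Dip δ = arctan(|n_h|/n_z) = arctan(0.396/0.914) = 23.4°.
The horizontal component of n points toward azimuth atan2(n_x, n_y) = 175°, the dip direction.

true dip 23°, dip direction 175°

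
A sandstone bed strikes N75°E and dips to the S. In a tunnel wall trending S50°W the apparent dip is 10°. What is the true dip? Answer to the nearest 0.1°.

22.6°

The section is 25° from the strike.
tan(true dip) = tan 10° / sin 25° = 0.4172
δ = arctan(0.4172) = 22.65°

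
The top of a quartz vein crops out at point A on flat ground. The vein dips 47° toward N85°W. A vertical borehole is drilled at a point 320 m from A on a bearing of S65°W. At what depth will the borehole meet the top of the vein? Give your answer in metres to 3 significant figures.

The hole lies 30° from the dip direction, so the down-dip offset is 320 × cos 30° = 277.13 m.
Depth = down-dip offset × tan(dip) = 277.13 × tan 47° = 277.13 × 1.0724
Depth = 297.18 m

297 m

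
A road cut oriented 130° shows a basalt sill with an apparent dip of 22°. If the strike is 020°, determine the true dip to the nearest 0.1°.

23.3°

β = acute angle between strike 020° and section 130° = 70°.
tan δ = tan α / sin β = tan 22° / sin 70° = 0.4040 / 0.9397 = 0.4300
true dip = arctan 0.4300 = 23.27°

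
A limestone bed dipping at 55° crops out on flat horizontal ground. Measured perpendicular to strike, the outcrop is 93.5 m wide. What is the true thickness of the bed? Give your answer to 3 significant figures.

True thickness t = w · sin(dip) = 93.5 × sin 55°
t = 93.5 × 0.8192 = 76.591 m

76.6 m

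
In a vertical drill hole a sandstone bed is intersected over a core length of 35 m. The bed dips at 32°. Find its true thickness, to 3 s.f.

29.7 m

True thickness t = h · cos(dip) = 35 × cos 32°
t = 35 × 0.8480 = 29.682 m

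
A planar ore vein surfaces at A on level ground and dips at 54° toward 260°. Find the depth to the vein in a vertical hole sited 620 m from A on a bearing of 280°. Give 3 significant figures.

802 m

The hole lies 20° from the dip direction, so the down-dip offset is 620 × cos 20° = 582.61 m.
Depth = down-dip offset × tan(dip) = 582.61 × tan 54° = 582.61 × 1.3764
Depth = 801.89 m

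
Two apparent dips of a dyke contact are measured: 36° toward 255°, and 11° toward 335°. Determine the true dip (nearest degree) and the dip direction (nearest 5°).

true dip 36°, dip direction 260°

The two traces are lines in the plane: v₁ = (sin 255°·cos 36°, cos 255°·cos 36°, −sin 36°), v₂ = (sin 335°·cos 11°, cos 335°·cos 11°, −sin 11°).
n = v₁ × v₂ = (-0.563, -0.095, 0.782) (taken with n_z > 0).
True dip = arccos(n_z / |n|) = arccos(0.8077) = 36.1°.
Dip direction = atan2(-0.563, -0.095) = 260° (azimuth of n's horizontal projection).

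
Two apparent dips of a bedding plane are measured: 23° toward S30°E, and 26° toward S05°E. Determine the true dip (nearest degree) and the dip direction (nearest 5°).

Each apparent-dip line lies in the plane. As unit vectors (x east, y north, z up), v₁ plunges 23°→S30°E and v₂ plunges 26°→S05°E.
The plane normal is n = v₁ × v₂ ∝ (0.000, -0.171, 0.350).
Dip δ = arctan(|n_h|/n_z) = arctan(0.171/0.350) = 26.1°.
Dip direction = atan2(0.000, -0.171) = 180° (azimuth of n's horizontal projection).

true dip 26°, dip direction 180°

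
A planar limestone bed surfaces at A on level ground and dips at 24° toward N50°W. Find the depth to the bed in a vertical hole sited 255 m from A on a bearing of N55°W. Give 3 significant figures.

113 m

The hole lies 5° from the dip direction, so the down-dip offset is 255 × cos 5° = 254.03 m.
Depth = down-dip offset × tan(dip) = 254.03 × tan 24° = 254.03 × 0.4452
Depth = 113.10 m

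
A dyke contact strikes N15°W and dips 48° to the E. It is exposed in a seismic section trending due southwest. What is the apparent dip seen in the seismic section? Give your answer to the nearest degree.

The strike is N15°W and the section trends due southwest; the acute angle between them is β = 60°.
tan α = tan 48° × sin 60° = 1.1106 × 0.8660 = 0.9618
apparent dip = arctan 0.9618 = 43.89°

44°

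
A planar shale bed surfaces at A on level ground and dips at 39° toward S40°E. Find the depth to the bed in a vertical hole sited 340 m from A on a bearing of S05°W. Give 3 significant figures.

The hole lies 45° from the dip direction, so the down-dip offset is 340 × cos 45° = 240.42 m.
Depth = down-dip offset × tan(dip) = 240.42 × tan 39° = 240.42 × 0.8098
Depth = 194.69 m

195 m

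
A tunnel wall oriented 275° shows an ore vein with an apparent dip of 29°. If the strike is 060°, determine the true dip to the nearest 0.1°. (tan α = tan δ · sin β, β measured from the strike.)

The section is 35° from the strike.
tan(true dip) = tan 29° / sin 35° = 0.9664
δ = arctan(0.9664) = 44.02°

44.0°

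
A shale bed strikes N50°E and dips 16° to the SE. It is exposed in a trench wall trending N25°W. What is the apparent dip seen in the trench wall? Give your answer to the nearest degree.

The section lies 75° from the strike.
tan(apparent dip) = tan 16° · sin 75° = 0.2770
apparent dip = arctan 0.2770 = 15.48°

15°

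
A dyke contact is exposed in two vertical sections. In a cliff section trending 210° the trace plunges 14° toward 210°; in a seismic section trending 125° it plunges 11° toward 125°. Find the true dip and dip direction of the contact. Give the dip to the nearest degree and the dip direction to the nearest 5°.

true dip 17°, dip direction 175°

Represent each trace as a vector plunging at its apparent dip toward its trend (east-north-up frame): v₁ = (-0.485, -0.840, -0.242), v₂ = (0.804, -0.563, -0.191).
Cross product v₁ × v₂ gives the pole to the plane: n ∝ (0.024, -0.287, 0.949).
tan δ = √(n_x²+n_y²)/n_z = 0.288/0.949, so δ = 16.9°.
Dip direction = azimuth of (n_x, n_y) = atan2(0.024, -0.287) = 175°.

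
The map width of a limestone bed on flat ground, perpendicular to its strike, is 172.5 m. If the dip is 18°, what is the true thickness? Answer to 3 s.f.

53.3 m

True thickness t = w · sin(dip) = 172.5 × sin 18°
t = 172.5 × 0.3090 = 53.305 m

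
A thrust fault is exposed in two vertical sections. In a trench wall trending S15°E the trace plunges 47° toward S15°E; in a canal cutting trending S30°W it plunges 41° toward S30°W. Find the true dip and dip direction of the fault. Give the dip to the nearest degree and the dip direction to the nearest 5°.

true dip 47°, dip direction 175°

Each apparent-dip line lies in the plane. As unit vectors (x east, y north, z up), v₁ plunges 47°→S15°E and v₂ plunges 41°→S30°W.
n = v₁ × v₂ = (0.046, -0.392, 0.364) (taken with n_z > 0).
True dip = arccos(n_z / |n|) = arccos(0.6781) = 47.3°.
Dip direction = atan2(0.046, -0.392) = 173° (azimuth of n's horizontal projection).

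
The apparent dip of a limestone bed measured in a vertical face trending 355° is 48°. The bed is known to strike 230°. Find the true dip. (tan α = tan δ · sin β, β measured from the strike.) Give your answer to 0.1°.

53.6°

β = acute angle between strike 230° and section 355° = 55°.
tan(true dip) = tan 48° / sin 55° = 1.3558
true dip = arctan 1.3558 = 53.59°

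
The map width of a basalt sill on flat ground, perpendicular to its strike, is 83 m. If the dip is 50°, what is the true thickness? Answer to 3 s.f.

True thickness t = w · sin(dip) = 83 × sin 50°
t = 83 × 0.7660 = 63.582 m

63.6 m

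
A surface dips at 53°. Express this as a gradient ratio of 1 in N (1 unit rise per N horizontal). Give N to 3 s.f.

1 : N means tan θ = 1/N, so N = 1/tan 53° = 1/1.3270

1 in 0.754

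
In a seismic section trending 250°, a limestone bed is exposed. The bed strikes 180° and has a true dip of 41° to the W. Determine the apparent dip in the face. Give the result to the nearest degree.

The section lies 70° from the strike.
tan(apparent dip) = tan 41° · sin 70° = 0.8169
α = arctan(0.8169) = 39.24°

39°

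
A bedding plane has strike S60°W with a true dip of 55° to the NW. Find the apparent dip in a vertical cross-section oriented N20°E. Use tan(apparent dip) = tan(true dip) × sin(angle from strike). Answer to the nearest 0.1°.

The strike is S60°W and the section trends N20°E; the acute angle between them is β = 40°.
tan(apparent dip) = tan 55° · sin 40° = 0.9180
α = arctan(0.9180) = 42.55°

42.6°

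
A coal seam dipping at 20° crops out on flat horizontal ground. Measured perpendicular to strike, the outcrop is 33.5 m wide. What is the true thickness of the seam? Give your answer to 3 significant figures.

11.5 m

True thickness t = w · sin(dip) = 33.5 × sin 20°
t = 33.5 × 0.3420 = 11.458 m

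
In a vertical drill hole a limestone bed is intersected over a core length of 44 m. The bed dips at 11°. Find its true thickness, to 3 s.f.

43.2 m

True thickness t = h · cos(dip) = 44 × cos 11°
t = 44 × 0.9816 = 43.192 m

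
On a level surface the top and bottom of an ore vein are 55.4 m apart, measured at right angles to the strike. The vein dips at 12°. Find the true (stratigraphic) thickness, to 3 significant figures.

11.5 m

True thickness t = w · sin(dip) = 55.4 × sin 12°
t = 55.4 × 0.2079 = 11.518 m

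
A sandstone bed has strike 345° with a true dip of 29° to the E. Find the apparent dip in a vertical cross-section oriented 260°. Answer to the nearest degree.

29°

The section lies 85° from the strike.
tan α = tan 29° × sin 85° = 0.5543 × 0.9962 = 0.5522
apparent dip = arctan 0.5522 = 28.91°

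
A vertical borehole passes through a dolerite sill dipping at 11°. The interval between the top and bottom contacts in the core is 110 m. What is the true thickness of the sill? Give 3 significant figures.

108 m

True thickness t = h · cos(dip) = 110 × cos 11°
t = 110 × 0.9816 = 107.979 m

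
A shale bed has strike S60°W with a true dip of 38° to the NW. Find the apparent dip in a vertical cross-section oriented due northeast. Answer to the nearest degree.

11°

The strike is S60°W and the section trends due northeast; the acute angle between them is β = 15°.
tan(apparent dip) = tan 38° · sin 15° = 0.2022
apparent dip = arctan 0.2022 = 11.43°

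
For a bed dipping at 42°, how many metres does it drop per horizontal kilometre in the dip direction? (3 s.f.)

drop per km = 1000 × tan 42° = 1000 × 0.9004

900 m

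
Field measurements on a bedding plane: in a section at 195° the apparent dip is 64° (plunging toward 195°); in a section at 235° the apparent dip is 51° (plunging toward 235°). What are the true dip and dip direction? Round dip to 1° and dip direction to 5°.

true dip 65°, dip direction 180°

Each apparent-dip line lies in the plane. As unit vectors (x east, y north, z up), v₁ plunges 64°→195° and v₂ plunges 51°→235°.
The plane normal is n = v₁ × v₂ ∝ (-0.005, -0.375, 0.177).
True dip = arccos(n_z / |n|) = arccos(0.4273) = 64.7°.
Dip direction = atan2(-0.005, -0.375) = 181° (azimuth of n's horizontal projection).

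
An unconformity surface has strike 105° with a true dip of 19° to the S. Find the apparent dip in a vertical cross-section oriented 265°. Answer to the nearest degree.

7°

The strike is 105° and the section trends 265°; the acute angle between them is β = 20°.
tan(apparent dip) = tan 19° · sin 20° = 0.1178
α = arctan(0.1178) = 6.72°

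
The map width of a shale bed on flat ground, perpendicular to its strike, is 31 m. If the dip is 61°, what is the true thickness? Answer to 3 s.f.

True thickness t = w · sin(dip) = 31 × sin 61°
t = 31 × 0.8746 = 27.113 m

27.1 m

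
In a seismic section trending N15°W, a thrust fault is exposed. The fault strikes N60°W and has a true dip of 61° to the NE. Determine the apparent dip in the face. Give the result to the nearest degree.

52°

Angle between strike (N60°W) and section (N15°W): β = 45°.
tan(apparent dip) = tan 61° · sin 45° = 1.2757
α = arctan(1.2757) = 51.91°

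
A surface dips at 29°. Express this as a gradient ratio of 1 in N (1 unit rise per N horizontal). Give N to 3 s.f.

1 : N means tan θ = 1/N, so N = 1/tan 29° = 1/0.5543

1 in 1.80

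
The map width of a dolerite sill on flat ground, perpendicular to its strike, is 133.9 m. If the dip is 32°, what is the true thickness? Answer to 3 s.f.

True thickness t = w · sin(dip) = 133.9 × sin 32°
t = 133.9 × 0.5299 = 70.956 m

71.0 m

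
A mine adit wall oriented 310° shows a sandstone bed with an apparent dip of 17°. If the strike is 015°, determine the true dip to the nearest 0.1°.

18.6°

The section is 65° from the strike.
tan(true dip) = tan 17° / sin 65° = 0.3373
δ = arctan(0.3373) = 18.64°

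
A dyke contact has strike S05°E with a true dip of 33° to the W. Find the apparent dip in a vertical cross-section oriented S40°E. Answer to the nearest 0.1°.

The strike is S05°E and the section trends S40°E; the acute angle between them is β = 35°.
tan(apparent dip) = tan 33° · sin 35° = 0.3725
α = arctan(0.3725) = 20.43°

20.4°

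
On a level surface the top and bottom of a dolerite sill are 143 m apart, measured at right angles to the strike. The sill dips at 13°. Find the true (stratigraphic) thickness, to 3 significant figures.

True thickness t = w · sin(dip) = 143 × sin 13°
t = 143 × 0.2250 = 32.168 m

32.2 m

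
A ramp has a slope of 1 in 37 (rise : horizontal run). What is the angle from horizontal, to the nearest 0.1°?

tan θ = 1/37 = 0.0270
θ = arctan(0.0270) = 1.55°

1.5°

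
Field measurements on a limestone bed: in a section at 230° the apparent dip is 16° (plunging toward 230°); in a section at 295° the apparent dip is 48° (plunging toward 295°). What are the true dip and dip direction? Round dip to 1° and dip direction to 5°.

true dip 48°, dip direction 305°

Each apparent-dip line lies in the plane. As unit vectors (x east, y north, z up), v₁ plunges 16°→230° and v₂ plunges 48°→295°.
Cross product v₁ × v₂ gives the pole to the plane: n ∝ (-0.537, 0.380, 0.583).
Dip δ = arctan(|n_h|/n_z) = arctan(0.658/0.583) = 48.5°.
The horizontal component of n points toward azimuth atan2(n_x, n_y) = 305°, the dip direction.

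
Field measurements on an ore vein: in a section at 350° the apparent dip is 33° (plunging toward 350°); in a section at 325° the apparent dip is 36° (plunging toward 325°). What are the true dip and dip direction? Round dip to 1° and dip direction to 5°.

true dip 36°, dip direction 325°

Represent each trace as a vector plunging at its apparent dip toward its trend (east-north-up frame): v₁ = (-0.146, 0.826, -0.545), v₂ = (-0.464, 0.663, -0.588).
Cross product v₁ × v₂ gives the pole to the plane: n ∝ (-0.125, 0.167, 0.287).
Dip δ = arctan(|n_h|/n_z) = arctan(0.208/0.287) = 36.0°.
Dip direction = azimuth of (n_x, n_y) = atan2(-0.125, 0.167) = 323°.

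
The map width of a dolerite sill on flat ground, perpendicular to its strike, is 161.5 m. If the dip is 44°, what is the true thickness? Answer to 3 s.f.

112 m

True thickness t = w · sin(dip) = 161.5 × sin 44°
t = 161.5 × 0.6947 = 112.187 m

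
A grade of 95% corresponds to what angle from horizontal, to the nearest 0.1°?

43.5°

tan θ = 95/100 = 0.9500
θ = arctan(0.9500) = 43.53°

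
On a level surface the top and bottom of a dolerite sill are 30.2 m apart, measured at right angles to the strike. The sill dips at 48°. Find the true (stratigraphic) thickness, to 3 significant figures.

22.4 m

True thickness t = w · sin(dip) = 30.2 × sin 48°
t = 30.2 × 0.7431 = 22.443 m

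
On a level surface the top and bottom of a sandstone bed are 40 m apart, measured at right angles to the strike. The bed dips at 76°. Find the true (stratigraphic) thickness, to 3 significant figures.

38.8 m

True thickness t = w · sin(dip) = 40 × sin 76°
t = 40 × 0.9703 = 38.812 m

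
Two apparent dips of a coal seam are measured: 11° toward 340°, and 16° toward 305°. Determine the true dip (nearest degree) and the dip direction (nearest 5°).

The two traces are lines in the plane: v₁ = (sin 340°·cos 11°, cos 340°·cos 11°, −sin 11°), v₂ = (sin 305°·cos 16°, cos 305°·cos 16°, −sin 16°).
Cross product v₁ × v₂ gives the pole to the plane: n ∝ (-0.149, 0.058, 0.541).
Dip δ = arctan(|n_h|/n_z) = arctan(0.160/0.541) = 16.5°.
The horizontal component of n points toward azimuth atan2(n_x, n_y) = 291°, the dip direction.

true dip 16°, dip direction 290°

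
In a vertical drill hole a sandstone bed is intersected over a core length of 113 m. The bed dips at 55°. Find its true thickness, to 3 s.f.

64.8 m

True thickness t = h · cos(dip) = 113 × cos 55°
t = 113 × 0.5736 = 64.814 m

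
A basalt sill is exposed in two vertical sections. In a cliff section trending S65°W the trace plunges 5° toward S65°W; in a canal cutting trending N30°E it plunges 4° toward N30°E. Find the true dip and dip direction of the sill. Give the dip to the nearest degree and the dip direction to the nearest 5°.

The two traces are lines in the plane: v₁ = (sin 245°·cos 5°, cos 245°·cos 5°, −sin 5°), v₂ = (sin 30°·cos 4°, cos 30°·cos 4°, −sin 4°).
n = v₁ × v₂ = (-0.105, 0.106, 0.570) (taken with n_z > 0).
tan δ = √(n_x²+n_y²)/n_z = 0.149/0.570, so δ = 14.7°.
The horizontal component of n points toward azimuth atan2(n_x, n_y) = 315°, the dip direction.

true dip 15°, dip direction 315°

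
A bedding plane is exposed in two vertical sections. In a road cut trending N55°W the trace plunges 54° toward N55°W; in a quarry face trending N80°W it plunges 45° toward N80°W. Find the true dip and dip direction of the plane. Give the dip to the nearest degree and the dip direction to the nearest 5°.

true dip 56°, dip direction 330°

Represent each trace as a vector plunging at its apparent dip toward its trend (east-north-up frame): v₁ = (-0.481, 0.337, -0.809), v₂ = (-0.696, 0.123, -0.707).
n = v₁ × v₂ = (-0.139, 0.223, 0.176) (taken with n_z > 0).
True dip = arccos(n_z / |n|) = arccos(0.5558) = 56.2°.
The horizontal component of n points toward azimuth atan2(n_x, n_y) = 328°, the dip direction.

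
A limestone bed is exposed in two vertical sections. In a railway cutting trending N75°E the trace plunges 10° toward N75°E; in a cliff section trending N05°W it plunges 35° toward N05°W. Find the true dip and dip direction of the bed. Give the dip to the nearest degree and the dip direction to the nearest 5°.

Each apparent-dip line lies in the plane. As unit vectors (x east, y north, z up), v₁ plunges 10°→N75°E and v₂ plunges 35°→N05°W.
Cross product v₁ × v₂ gives the pole to the plane: n ∝ (-0.004, 0.558, 0.794).
tan δ = √(n_x²+n_y²)/n_z = 0.558/0.794, so δ = 35.1°.
The horizontal component of n points toward azimuth atan2(n_x, n_y) = 360°, the dip direction.

true dip 35°, dip direction 000°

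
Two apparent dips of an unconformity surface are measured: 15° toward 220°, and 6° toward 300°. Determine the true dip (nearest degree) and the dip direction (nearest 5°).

The two traces are lines in the plane: v₁ = (sin 220°·cos 15°, cos 220°·cos 15°, −sin 15°), v₂ = (sin 300°·cos 6°, cos 300°·cos 6°, −sin 6°).
The plane normal is n = v₁ × v₂ ∝ (-0.206, -0.158, 0.946).
True dip = arccos(n_z / |n|) = arccos(0.9643) = 15.3°.
The horizontal component of n points toward azimuth atan2(n_x, n_y) = 233°, the dip direction.

true dip 15°, dip direction 235°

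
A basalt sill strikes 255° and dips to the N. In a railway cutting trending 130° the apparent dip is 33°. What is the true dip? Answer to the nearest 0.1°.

38.4°

The section is 55° from the strike.
tan(true dip) = tan 33° / sin 55° = 0.7928
true dip = arctan 0.7928 = 38.41°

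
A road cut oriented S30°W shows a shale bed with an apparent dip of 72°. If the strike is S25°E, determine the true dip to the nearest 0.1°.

75.1°

β = acute angle between strike S25°E and section S30°W = 55°.
tan δ = tan α / sin β = tan 72° / sin 55° = 3.0777 / 0.8192 = 3.7572
true dip = arctan 3.7572 = 75.10°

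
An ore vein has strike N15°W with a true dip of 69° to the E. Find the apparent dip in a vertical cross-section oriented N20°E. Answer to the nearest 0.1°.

The section lies 35° from the strike.
tan(apparent dip) = tan 69° · sin 35° = 1.4942
α = arctan(1.4942) = 56.21°

56.2°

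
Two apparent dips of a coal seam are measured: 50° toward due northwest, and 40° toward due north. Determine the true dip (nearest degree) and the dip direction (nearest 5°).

true dip 50°, dip direction 315°

Each apparent-dip line lies in the plane. As unit vectors (x east, y north, z up), v₁ plunges 50°→due northwest and v₂ plunges 40°→due north.
n = v₁ × v₂ = (-0.295, 0.292, 0.348) (taken with n_z > 0).
tan δ = √(n_x²+n_y²)/n_z = 0.415/0.348, so δ = 50.0°.
The horizontal component of n points toward azimuth atan2(n_x, n_y) = 315°, the dip direction.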